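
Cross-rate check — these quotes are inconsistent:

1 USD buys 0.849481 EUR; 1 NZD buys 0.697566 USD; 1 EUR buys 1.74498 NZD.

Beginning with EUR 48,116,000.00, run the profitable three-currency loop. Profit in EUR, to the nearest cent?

Profitable loop is EUR → NZD → USD → EUR:
EUR 48,116,000.00 × 1.74498 = NZD 83,961,457.68
NZD 83,961,457.68 × 0.697566 = USD 58,568,658.19
USD 58,568,658.19 × 0.849481 = EUR 49,752,962.33
Profit = EUR 49,752,962.33 − EUR 48,116,000.00

Profit: EUR 1,636,962.33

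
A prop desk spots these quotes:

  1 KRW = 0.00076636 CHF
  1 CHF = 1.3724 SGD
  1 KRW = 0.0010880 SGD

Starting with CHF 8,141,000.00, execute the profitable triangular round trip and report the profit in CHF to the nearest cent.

Profit: CHF 280,570.95

Profitable loop is CHF → KRW → SGD → CHF:
CHF 8,141,000.00 ÷ 0.00076636 = KRW 10,622,944,830
KRW 10,622,944,830 × 0.0010880 = SGD 11,557,763.98
SGD 11,557,763.98 ÷ 1.3724 = CHF 8,421,570.95
Profit = CHF 8,421,570.95 − CHF 8,141,000.00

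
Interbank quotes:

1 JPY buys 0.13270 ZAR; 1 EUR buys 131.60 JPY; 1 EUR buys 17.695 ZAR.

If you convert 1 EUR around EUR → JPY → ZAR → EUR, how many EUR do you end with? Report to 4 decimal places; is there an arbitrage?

0.9869 (arbitrage exists)

Around EUR → JPY → ZAR → EUR: 1 × 131.60 × 0.13270 ÷ 17.695 = 0.986907
Product < 1; profitable direction is EUR → ZAR → JPY → EUR.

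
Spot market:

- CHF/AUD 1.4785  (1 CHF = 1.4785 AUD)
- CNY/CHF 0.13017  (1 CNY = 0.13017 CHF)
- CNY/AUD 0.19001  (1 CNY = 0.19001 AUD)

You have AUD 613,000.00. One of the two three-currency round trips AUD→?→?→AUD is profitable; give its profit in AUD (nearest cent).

Profitable loop is AUD → CNY → CHF → AUD:
AUD 613,000.00 ÷ 0.19001 = CNY 3,226,145.99
CNY 3,226,145.99 × 0.13017 = CHF 419,947.42
CHF 419,947.42 × 1.4785 = AUD 620,892.27
Profit = AUD 620,892.27 − AUD 613,000.00

Profit: AUD 7,892.27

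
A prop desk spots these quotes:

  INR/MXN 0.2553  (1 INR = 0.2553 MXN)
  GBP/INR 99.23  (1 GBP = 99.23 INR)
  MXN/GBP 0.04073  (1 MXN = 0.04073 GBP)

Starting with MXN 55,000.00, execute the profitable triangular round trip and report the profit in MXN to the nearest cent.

Profit: MXN 1,750.66

Profitable loop is MXN → GBP → INR → MXN:
MXN 55,000.00 × 0.04073 = GBP 2,240.15
GBP 2,240.15 × 99.23 = INR 222,290.08
INR 222,290.08 × 0.2553 = MXN 56,750.66
Profit = MXN 56,750.66 − MXN 55,000.00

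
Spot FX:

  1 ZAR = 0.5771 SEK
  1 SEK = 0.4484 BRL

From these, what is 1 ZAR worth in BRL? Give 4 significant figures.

ZAR/BRL = 0.2588

1 ZAR × 0.5771 = 0.5771 SEK
0.5771 SEK × 0.4484 = 0.258772 BRL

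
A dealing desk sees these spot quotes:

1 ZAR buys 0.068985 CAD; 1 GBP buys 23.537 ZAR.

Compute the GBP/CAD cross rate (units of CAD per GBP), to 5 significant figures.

GBP/CAD = 1.6237

1 GBP × 23.537 = 23.537 ZAR
23.537 ZAR × 0.068985 = 1.6237 CAD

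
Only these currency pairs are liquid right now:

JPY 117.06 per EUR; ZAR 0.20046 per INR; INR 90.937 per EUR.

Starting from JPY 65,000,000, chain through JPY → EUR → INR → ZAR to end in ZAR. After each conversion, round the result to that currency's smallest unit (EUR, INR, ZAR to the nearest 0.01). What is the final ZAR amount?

ZAR 10,122,159.69

JPY 65,000,000 ÷ 117.06 = EUR 555,270.80
EUR 555,270.80 × 90.937 = INR 50,494,660.74
INR 50,494,660.74 × 0.20046 = ZAR 10,122,159.69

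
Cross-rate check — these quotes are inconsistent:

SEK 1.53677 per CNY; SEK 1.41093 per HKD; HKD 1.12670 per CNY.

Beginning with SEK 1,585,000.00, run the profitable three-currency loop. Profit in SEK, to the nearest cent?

Profit: SEK 54,585.82

Profitable loop is SEK → CNY → HKD → SEK:
SEK 1,585,000.00 ÷ 1.53677 = CNY 1,031,384.01
CNY 1,031,384.01 × 1.12670 = HKD 1,162,060.36
HKD 1,162,060.36 × 1.41093 = SEK 1,639,585.82
Profit = SEK 1,639,585.82 − SEK 1,585,000.00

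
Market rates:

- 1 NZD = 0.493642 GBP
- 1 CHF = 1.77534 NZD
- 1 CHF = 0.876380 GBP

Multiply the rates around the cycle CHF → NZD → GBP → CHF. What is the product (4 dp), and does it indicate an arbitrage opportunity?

Around CHF → NZD → GBP → CHF: 1 × 1.77534 × 0.493642 ÷ 0.876380 = 1.000003
Product ≈ 1 (deviation 0.000%, within rounding noise).

1.0000 (no arbitrage)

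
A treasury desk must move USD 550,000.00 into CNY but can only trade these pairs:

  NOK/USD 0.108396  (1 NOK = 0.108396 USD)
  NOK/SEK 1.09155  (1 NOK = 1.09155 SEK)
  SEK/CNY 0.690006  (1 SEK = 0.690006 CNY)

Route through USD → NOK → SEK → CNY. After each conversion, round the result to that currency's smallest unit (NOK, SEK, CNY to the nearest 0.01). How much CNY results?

CNY 3,821,606.21

USD 550,000.00 ÷ 0.108396 = NOK 5,073,987.97
NOK 5,073,987.97 × 1.09155 = SEK 5,538,511.57
SEK 5,538,511.57 × 0.690006 = CNY 3,821,606.21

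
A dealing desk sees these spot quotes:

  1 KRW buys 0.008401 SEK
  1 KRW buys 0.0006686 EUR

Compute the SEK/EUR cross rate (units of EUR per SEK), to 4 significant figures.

1 SEK ÷ 0.008401 = 119.033 KRW
119.033 KRW × 0.0006686 = 0.0795858 EUR

SEK/EUR = 0.07959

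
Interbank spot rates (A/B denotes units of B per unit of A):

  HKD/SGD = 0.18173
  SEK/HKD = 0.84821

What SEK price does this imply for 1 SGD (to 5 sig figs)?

1 SGD ÷ 0.18173 = 5.50267 HKD
5.50267 HKD ÷ 0.84821 = 6.48739 SEK

SGD/SEK = 6.4874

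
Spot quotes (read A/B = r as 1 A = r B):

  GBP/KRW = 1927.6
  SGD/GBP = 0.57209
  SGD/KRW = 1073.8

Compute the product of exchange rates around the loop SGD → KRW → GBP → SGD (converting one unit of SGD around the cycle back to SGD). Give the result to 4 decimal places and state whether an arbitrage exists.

0.9737 (arbitrage exists)

Around SGD → KRW → GBP → SGD: 1 × 1073.8 ÷ 1927.6 ÷ 0.57209 = 0.973738
Product < 1; profitable direction is SGD → GBP → KRW → SGD.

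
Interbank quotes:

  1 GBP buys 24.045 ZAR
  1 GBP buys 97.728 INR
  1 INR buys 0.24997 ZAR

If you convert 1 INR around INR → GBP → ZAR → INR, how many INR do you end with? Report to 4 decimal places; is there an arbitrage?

Around INR → GBP → ZAR → INR: 1 ÷ 97.728 × 24.045 ÷ 0.24997 = 0.984278
Product < 1; profitable direction is INR → ZAR → GBP → INR.

0.9843 (arbitrage exists)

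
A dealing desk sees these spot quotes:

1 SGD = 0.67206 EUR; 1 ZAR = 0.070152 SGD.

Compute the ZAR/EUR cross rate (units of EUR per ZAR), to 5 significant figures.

ZAR/EUR = 0.047146

1 ZAR × 0.070152 = 0.070152 SGD
0.070152 SGD × 0.67206 = 0.0471464 EUR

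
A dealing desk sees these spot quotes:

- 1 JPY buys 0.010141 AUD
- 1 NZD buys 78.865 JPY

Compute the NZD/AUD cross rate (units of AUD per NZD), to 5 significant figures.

NZD/AUD = 0.79977

1 NZD × 78.865 = 78.865 JPY
78.865 JPY × 0.010141 = 0.79977 AUD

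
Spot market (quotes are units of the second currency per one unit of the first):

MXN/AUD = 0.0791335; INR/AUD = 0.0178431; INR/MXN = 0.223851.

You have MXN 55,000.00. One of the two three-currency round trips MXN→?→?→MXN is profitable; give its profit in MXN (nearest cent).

Profit: MXN 400.49

Profitable loop is MXN → INR → AUD → MXN:
MXN 55,000.00 ÷ 0.223851 = INR 245,699.15
INR 245,699.15 × 0.0178431 = AUD 4,384.03
AUD 4,384.03 ÷ 0.0791335 = MXN 55,400.49
Profit = MXN 55,400.49 − MXN 55,000.00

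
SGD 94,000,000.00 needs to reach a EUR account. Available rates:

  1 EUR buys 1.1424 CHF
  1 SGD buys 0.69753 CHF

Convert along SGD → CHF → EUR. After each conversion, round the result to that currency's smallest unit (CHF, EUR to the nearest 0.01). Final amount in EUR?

SGD 94,000,000.00 × 0.69753 = CHF 65,567,820.00
CHF 65,567,820.00 ÷ 1.1424 = EUR 57,394,800.42

EUR 57,394,800.42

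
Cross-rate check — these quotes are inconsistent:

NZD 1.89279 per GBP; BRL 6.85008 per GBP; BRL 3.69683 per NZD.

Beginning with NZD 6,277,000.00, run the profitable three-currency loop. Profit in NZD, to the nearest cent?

Profitable loop is NZD → BRL → GBP → NZD:
NZD 6,277,000.00 × 3.69683 = BRL 23,205,001.91
BRL 23,205,001.91 ÷ 6.85008 = GBP 3,387,551.96
GBP 3,387,551.96 × 1.89279 = NZD 6,411,924.47
Profit = NZD 6,411,924.47 − NZD 6,277,000.00

Profit: NZD 134,924.47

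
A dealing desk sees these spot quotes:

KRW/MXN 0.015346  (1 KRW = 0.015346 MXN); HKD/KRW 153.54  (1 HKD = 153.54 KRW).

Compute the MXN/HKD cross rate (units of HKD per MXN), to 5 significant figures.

1 MXN ÷ 0.015346 = 65.1636 KRW
65.1636 KRW ÷ 153.54 = 0.424408 HKD

MXN/HKD = 0.42441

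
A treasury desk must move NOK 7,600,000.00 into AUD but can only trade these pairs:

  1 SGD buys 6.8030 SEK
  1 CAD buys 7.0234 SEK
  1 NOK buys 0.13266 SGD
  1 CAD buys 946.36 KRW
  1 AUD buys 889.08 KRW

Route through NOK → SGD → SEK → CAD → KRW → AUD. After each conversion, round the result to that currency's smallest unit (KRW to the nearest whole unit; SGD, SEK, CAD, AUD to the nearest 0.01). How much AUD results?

AUD 1,039,494.48

NOK 7,600,000.00 × 0.13266 = SGD 1,008,216.00
SGD 1,008,216.00 × 6.8030 = SEK 6,858,893.45
SEK 6,858,893.45 ÷ 7.0234 = CAD 976,577.36
CAD 976,577.36 × 946.36 = KRW 924,193,750
KRW 924,193,750 ÷ 889.08 = AUD 1,039,494.48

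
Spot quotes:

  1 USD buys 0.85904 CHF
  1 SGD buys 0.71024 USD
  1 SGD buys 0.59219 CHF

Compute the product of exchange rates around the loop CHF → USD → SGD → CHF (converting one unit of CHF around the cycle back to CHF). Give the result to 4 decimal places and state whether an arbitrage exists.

Around CHF → USD → SGD → CHF: 1 ÷ 0.85904 ÷ 0.71024 × 0.59219 = 0.970605
Product < 1; profitable direction is CHF → SGD → USD → CHF.

0.9706 (arbitrage exists)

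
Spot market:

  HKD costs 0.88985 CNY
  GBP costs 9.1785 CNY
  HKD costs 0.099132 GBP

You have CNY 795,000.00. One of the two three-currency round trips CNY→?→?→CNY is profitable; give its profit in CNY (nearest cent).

Profit: CNY 17,897.72

Profitable loop is CNY → HKD → GBP → CNY:
CNY 795,000.00 ÷ 0.88985 = HKD 893,409.00
HKD 893,409.00 × 0.099132 = GBP 88,565.42
GBP 88,565.42 × 9.1785 = CNY 812,897.72
Profit = CNY 812,897.72 − CNY 795,000.00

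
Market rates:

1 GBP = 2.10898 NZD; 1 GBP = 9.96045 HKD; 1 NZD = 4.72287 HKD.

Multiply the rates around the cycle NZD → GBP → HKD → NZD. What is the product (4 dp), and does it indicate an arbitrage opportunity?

1.0000 (no arbitrage)

Around NZD → GBP → HKD → NZD: 1 ÷ 2.10898 × 9.96045 ÷ 4.72287 = 1.000001
Product ≈ 1 (deviation 0.000%, within rounding noise).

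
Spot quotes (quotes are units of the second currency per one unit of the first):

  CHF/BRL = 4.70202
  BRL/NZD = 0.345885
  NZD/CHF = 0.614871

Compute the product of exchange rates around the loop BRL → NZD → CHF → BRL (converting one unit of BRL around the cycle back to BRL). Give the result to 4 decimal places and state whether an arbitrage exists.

1.0000 (no arbitrage)

Around BRL → NZD → CHF → BRL: 1 × 0.345885 × 0.614871 × 4.70202 = 1.000000
Product ≈ 1 (deviation 0.000%, within rounding noise).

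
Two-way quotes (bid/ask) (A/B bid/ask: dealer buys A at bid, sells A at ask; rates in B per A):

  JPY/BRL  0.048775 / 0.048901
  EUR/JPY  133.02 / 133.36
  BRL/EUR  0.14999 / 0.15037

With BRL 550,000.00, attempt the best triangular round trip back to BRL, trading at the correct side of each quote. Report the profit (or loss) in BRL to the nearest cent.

Best loop BRL → JPY → EUR → BRL:
BRL 550,000.00 ÷ 0.048901 (buy JPY at ask) = JPY 11,247,214
JPY 11,247,214 ÷ 133.36 (buy EUR at ask) = EUR 84,337.24
EUR 84,337.24 ÷ 0.15037 (buy BRL at ask) = BRL 560,864.77

Net profit: BRL 10,864.77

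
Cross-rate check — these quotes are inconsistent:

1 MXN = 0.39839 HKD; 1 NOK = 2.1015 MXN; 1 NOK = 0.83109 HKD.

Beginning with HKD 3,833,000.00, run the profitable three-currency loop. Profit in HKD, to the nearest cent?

Profitable loop is HKD → NOK → MXN → HKD:
HKD 3,833,000.00 ÷ 0.83109 = NOK 4,612,015.55
NOK 4,612,015.55 × 2.1015 = MXN 9,692,150.67
MXN 9,692,150.67 × 0.39839 = HKD 3,861,255.91
Profit = HKD 3,861,255.91 − HKD 3,833,000.00

Profit: HKD 28,255.91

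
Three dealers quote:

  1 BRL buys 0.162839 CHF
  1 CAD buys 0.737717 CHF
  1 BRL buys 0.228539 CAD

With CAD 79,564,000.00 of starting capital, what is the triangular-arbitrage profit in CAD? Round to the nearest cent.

Profit: CAD 2,813,440.90

Profitable loop is CAD → CHF → BRL → CAD:
CAD 79,564,000.00 × 0.737717 = CHF 58,695,715.39
CHF 58,695,715.39 ÷ 0.162839 = BRL 360,452,443.14
BRL 360,452,443.14 × 0.228539 = CAD 82,377,440.90
Profit = CAD 82,377,440.90 − CAD 79,564,000.00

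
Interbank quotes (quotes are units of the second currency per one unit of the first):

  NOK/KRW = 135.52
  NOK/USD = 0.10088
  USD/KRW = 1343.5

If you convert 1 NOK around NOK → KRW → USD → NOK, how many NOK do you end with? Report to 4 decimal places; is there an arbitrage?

0.9999 (no arbitrage)

Around NOK → KRW → USD → NOK: 1 × 135.52 ÷ 1343.5 ÷ 0.10088 = 0.999909
Product ≈ 1 (deviation 0.009%, within rounding noise).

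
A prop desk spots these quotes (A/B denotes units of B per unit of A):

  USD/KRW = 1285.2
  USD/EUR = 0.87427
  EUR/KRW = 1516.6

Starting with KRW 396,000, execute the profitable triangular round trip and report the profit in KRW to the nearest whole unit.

Profitable loop is KRW → USD → EUR → KRW:
KRW 396,000 ÷ 1285.2 = USD 308.12
USD 308.12 × 0.87427 = EUR 269.38
EUR 269.38 × 1516.6 = KRW 408,546
Profit = KRW 408,546 − KRW 396,000

Profit: KRW 12,546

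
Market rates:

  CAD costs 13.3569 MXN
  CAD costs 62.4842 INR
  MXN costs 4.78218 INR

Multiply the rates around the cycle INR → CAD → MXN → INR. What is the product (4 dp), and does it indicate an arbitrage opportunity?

1.0223 (arbitrage exists)

Around INR → CAD → MXN → INR: 1 ÷ 62.4842 × 13.3569 × 4.78218 = 1.022260
Product > 1; profitable direction is INR → CAD → MXN → INR.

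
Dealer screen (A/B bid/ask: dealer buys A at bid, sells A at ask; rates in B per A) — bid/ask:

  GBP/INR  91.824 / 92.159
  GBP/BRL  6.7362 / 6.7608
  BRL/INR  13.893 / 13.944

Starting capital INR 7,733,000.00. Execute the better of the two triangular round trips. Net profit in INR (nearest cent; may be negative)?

Best loop INR → GBP → BRL → INR:
INR 7,733,000.00 ÷ 92.159 (buy GBP at ask) = GBP 83,909.33
GBP 83,909.33 × 6.7362 (sell GBP at bid) = BRL 565,230.03
BRL 565,230.03 × 13.893 (sell BRL at bid) = INR 7,852,740.85

Net profit: INR 119,740.85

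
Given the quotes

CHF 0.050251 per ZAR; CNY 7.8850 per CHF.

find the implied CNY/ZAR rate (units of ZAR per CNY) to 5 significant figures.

CNY/ZAR = 2.5238

1 CNY ÷ 7.8850 = 0.126823 CHF
0.126823 CHF ÷ 0.050251 = 2.52379 ZAR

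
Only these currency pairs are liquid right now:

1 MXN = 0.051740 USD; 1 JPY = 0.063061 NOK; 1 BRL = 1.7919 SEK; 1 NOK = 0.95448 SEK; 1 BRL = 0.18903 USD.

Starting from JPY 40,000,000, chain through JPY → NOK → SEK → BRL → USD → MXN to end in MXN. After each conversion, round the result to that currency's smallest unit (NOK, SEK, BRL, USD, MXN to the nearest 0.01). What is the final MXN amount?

MXN 4,908,832.62

JPY 40,000,000 × 0.063061 = NOK 2,522,440.00
NOK 2,522,440.00 × 0.95448 = SEK 2,407,618.53
SEK 2,407,618.53 ÷ 1.7919 = BRL 1,343,612.10
BRL 1,343,612.10 × 0.18903 = USD 253,983.00
USD 253,983.00 ÷ 0.051740 = MXN 4,908,832.62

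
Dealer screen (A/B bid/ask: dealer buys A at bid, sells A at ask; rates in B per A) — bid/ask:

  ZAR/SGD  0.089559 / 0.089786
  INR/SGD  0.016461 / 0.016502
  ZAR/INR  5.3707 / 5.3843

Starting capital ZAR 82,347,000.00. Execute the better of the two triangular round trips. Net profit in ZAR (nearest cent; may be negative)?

Net profit: ZAR 655,502.25

Best loop ZAR → SGD → INR → ZAR:
ZAR 82,347,000.00 × 0.089559 (sell ZAR at bid) = SGD 7,374,914.97
SGD 7,374,914.97 ÷ 0.016502 (buy INR at ask) = INR 446,910,372.86
INR 446,910,372.86 ÷ 5.3843 (buy ZAR at ask) = ZAR 83,002,502.25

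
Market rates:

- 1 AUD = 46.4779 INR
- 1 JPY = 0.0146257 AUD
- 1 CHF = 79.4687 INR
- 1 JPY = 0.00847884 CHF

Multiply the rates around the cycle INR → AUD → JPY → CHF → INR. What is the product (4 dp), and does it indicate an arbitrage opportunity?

0.9912 (arbitrage exists)

Around INR → AUD → JPY → CHF → INR: 1 ÷ 46.4779 ÷ 0.0146257 × 0.00847884 × 79.4687 = 0.991218
Product < 1; profitable direction is INR → CHF → JPY → AUD → INR.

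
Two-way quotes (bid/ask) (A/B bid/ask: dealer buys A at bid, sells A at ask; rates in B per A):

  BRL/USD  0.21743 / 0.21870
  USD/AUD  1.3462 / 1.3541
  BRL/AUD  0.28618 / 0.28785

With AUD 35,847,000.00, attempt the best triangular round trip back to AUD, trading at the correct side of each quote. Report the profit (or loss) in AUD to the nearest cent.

Best loop AUD → BRL → USD → AUD:
AUD 35,847,000.00 ÷ 0.28785 (buy BRL at ask) = BRL 124,533,611.26
BRL 124,533,611.26 × 0.21743 (sell BRL at bid) = USD 27,077,343.10
USD 27,077,343.10 × 1.3462 (sell USD at bid) = AUD 36,451,519.27

Net profit: AUD 604,519.27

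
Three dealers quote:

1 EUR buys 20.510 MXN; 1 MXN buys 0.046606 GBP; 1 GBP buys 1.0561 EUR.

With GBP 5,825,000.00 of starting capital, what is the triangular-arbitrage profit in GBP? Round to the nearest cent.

Profitable loop is GBP → EUR → MXN → GBP:
GBP 5,825,000.00 × 1.0561 = EUR 6,151,782.50
EUR 6,151,782.50 × 20.510 = MXN 126,173,059.08
MXN 126,173,059.08 × 0.046606 = GBP 5,880,421.59
Profit = GBP 5,880,421.59 − GBP 5,825,000.00

Profit: GBP 55,421.59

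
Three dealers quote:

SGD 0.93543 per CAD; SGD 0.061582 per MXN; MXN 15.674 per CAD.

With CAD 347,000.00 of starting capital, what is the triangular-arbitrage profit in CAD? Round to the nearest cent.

Profitable loop is CAD → MXN → SGD → CAD:
CAD 347,000.00 × 15.674 = MXN 5,438,878.00
MXN 5,438,878.00 × 0.061582 = SGD 334,936.98
SGD 334,936.98 ÷ 0.93543 = CAD 358,056.71
Profit = CAD 358,056.71 − CAD 347,000.00

Profit: CAD 11,056.71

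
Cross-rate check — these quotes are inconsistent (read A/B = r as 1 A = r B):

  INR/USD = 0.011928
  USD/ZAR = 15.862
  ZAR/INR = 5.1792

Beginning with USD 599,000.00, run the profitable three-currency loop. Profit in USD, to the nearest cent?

Profit: USD 12,277.72

Profitable loop is USD → INR → ZAR → USD:
USD 599,000.00 ÷ 0.011928 = INR 50,217,974.51
INR 50,217,974.51 ÷ 5.1792 = ZAR 9,696,087.14
ZAR 9,696,087.14 ÷ 15.862 = USD 611,277.72
Profit = USD 611,277.72 − USD 599,000.00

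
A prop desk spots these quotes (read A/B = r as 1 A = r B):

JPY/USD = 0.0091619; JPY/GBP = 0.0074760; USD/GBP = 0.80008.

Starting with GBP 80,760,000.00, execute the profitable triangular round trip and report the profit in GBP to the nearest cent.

Profit: GBP 1,605,746.99

Profitable loop is GBP → USD → JPY → GBP:
GBP 80,760,000.00 ÷ 0.80008 = USD 100,939,906.01
USD 100,939,906.01 ÷ 0.0091619 = JPY 11,017,355,135
JPY 11,017,355,135 × 0.0074760 = GBP 82,365,746.99
Profit = GBP 82,365,746.99 − GBP 80,760,000.00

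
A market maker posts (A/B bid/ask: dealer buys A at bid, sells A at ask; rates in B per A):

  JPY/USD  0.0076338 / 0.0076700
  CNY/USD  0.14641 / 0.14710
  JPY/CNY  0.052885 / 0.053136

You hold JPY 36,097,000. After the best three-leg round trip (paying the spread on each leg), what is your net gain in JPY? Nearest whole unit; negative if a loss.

Best loop JPY → CNY → USD → JPY:
JPY 36,097,000 × 0.052885 (sell JPY at bid) = CNY 1,908,989.84
CNY 1,908,989.84 × 0.14641 (sell CNY at bid) = USD 279,495.20
USD 279,495.20 ÷ 0.0076700 (buy JPY at ask) = JPY 36,440,053

Net profit: JPY 343,053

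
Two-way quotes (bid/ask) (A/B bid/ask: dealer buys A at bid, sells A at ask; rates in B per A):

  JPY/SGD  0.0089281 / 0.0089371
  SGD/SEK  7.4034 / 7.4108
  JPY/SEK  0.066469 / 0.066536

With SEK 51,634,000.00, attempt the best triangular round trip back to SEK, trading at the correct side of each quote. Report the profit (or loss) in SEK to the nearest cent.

Net profit: SEK 185,498.45

Best loop SEK → SGD → JPY → SEK:
SEK 51,634,000.00 ÷ 7.4108 (buy SGD at ask) = SGD 6,967,398.93
SGD 6,967,398.93 ÷ 0.0089371 (buy JPY at ask) = JPY 779,604,003
JPY 779,604,003 × 0.066469 (sell JPY at bid) = SEK 51,819,498.45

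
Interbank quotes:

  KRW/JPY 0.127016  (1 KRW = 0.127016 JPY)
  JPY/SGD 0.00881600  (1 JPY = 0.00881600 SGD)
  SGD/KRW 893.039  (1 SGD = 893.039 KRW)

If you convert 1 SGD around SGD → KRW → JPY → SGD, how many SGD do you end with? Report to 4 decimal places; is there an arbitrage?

Around SGD → KRW → JPY → SGD: 1 × 893.039 × 0.127016 × 0.00881600 = 1.000001
Product ≈ 1 (deviation 0.000%, within rounding noise).

1.0000 (no arbitrage)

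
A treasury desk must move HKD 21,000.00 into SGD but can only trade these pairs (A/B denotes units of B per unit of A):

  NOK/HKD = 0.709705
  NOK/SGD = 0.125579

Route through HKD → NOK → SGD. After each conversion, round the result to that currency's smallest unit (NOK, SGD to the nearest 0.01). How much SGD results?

HKD 21,000.00 ÷ 0.709705 = NOK 29,589.76
NOK 29,589.76 × 0.125579 = SGD 3,715.85

SGD 3,715.85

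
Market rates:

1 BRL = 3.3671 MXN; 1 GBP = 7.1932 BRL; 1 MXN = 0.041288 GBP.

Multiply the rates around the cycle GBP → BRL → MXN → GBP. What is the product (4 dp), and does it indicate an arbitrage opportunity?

1.0000 (no arbitrage)

Around GBP → BRL → MXN → GBP: 1 × 7.1932 × 3.3671 × 0.041288 = 1.000005
Product ≈ 1 (deviation 0.000%, within rounding noise).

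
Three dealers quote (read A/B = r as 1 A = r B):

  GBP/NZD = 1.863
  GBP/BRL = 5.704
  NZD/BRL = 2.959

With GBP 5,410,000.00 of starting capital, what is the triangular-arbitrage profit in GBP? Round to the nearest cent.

Profit: GBP 187,820.42

Profitable loop is GBP → BRL → NZD → GBP:
GBP 5,410,000.00 × 5.704 = BRL 30,858,640.00
BRL 30,858,640.00 ÷ 2.959 = NZD 10,428,739.44
NZD 10,428,739.44 ÷ 1.863 = GBP 5,597,820.42
Profit = GBP 5,597,820.42 − GBP 5,410,000.00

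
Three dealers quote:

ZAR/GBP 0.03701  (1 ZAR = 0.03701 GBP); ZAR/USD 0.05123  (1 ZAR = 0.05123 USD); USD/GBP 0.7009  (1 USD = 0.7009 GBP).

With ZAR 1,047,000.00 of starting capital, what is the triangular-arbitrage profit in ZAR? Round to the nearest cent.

Profit: ZAR 32,158.79

Profitable loop is ZAR → GBP → USD → ZAR:
ZAR 1,047,000.00 × 0.03701 = GBP 38,749.47
GBP 38,749.47 ÷ 0.7009 = USD 55,285.30
USD 55,285.30 ÷ 0.05123 = ZAR 1,079,158.79
Profit = ZAR 1,079,158.79 − ZAR 1,047,000.00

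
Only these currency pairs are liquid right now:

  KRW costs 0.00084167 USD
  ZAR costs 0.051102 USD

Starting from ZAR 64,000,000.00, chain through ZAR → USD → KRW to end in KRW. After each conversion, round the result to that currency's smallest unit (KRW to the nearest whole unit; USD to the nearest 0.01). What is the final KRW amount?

KRW 3,885,760,452

ZAR 64,000,000.00 × 0.051102 = USD 3,270,528.00
USD 3,270,528.00 ÷ 0.00084167 = KRW 3,885,760,452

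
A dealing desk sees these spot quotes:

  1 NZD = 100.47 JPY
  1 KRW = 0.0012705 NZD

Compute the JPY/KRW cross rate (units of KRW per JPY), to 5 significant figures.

1 JPY ÷ 100.47 = 0.00995322 NZD
0.00995322 NZD ÷ 0.0012705 = 7.8341 KRW

JPY/KRW = 7.8341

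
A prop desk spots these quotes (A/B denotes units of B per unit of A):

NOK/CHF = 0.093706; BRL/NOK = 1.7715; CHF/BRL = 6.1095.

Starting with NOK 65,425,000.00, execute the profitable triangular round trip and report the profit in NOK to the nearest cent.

Profitable loop is NOK → CHF → BRL → NOK:
NOK 65,425,000.00 × 0.093706 = CHF 6,130,715.05
CHF 6,130,715.05 × 6.1095 = BRL 37,455,603.60
BRL 37,455,603.60 × 1.7715 = NOK 66,352,601.77
Profit = NOK 66,352,601.77 − NOK 65,425,000.00

Profit: NOK 927,601.77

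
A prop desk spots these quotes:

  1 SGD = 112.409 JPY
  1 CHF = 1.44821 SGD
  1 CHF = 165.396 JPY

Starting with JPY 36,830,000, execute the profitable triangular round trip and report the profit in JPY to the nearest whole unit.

Profitable loop is JPY → SGD → CHF → JPY:
JPY 36,830,000 ÷ 112.409 = SGD 327,642.80
SGD 327,642.80 ÷ 1.44821 = CHF 226,239.84
CHF 226,239.84 × 165.396 = JPY 37,419,165
Profit = JPY 37,419,165 − JPY 36,830,000

Profit: JPY 589,165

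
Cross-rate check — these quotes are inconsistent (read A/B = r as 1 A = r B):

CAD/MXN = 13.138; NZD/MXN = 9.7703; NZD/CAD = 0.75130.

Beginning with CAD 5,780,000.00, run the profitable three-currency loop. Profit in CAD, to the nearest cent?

Profit: CAD 59,324.17

Profitable loop is CAD → MXN → NZD → CAD:
CAD 5,780,000.00 × 13.138 = MXN 75,937,640.00
MXN 75,937,640.00 ÷ 9.7703 = NZD 7,772,293.58
NZD 7,772,293.58 × 0.75130 = CAD 5,839,324.17
Profit = CAD 5,839,324.17 − CAD 5,780,000.00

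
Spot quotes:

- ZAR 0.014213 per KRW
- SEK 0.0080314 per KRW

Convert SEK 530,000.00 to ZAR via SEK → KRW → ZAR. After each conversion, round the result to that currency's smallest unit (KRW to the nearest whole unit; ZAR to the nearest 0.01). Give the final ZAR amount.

SEK 530,000.00 ÷ 0.0080314 = KRW 65,990,985
KRW 65,990,985 × 0.014213 = ZAR 937,929.87

ZAR 937,929.87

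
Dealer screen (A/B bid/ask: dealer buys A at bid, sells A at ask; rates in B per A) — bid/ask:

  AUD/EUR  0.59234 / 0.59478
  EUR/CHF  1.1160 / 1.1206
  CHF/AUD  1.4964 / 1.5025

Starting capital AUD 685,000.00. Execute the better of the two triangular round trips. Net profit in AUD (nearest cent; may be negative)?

Net result: AUD -979.50 (no profitable arbitrage after spreads)

Best loop AUD → CHF → EUR → AUD:
AUD 685,000.00 ÷ 1.5025 (buy CHF at ask) = CHF 455,906.82
CHF 455,906.82 ÷ 1.1206 (buy EUR at ask) = EUR 406,841.71
EUR 406,841.71 ÷ 0.59478 (buy AUD at ask) = AUD 684,020.50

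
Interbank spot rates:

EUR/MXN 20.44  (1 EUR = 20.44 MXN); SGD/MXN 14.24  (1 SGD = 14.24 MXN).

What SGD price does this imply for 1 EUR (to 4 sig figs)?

EUR/SGD = 1.435

1 EUR × 20.44 = 20.44 MXN
20.44 MXN ÷ 14.24 = 1.43539 SGD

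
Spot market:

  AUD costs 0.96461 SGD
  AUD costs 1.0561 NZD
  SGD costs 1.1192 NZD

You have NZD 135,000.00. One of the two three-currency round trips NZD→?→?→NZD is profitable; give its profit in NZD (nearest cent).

Profit: NZD 3,002.89

Profitable loop is NZD → AUD → SGD → NZD:
NZD 135,000.00 ÷ 1.0561 = AUD 127,828.80
AUD 127,828.80 × 0.96461 = SGD 123,304.94
SGD 123,304.94 × 1.1192 = NZD 138,002.89
Profit = NZD 138,002.89 − NZD 135,000.00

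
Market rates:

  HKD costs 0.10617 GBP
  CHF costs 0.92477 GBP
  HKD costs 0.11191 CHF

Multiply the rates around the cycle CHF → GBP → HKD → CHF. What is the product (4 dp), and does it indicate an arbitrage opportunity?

0.9748 (arbitrage exists)

Around CHF → GBP → HKD → CHF: 1 × 0.92477 ÷ 0.10617 × 0.11191 = 0.974767
Product < 1; profitable direction is CHF → HKD → GBP → CHF.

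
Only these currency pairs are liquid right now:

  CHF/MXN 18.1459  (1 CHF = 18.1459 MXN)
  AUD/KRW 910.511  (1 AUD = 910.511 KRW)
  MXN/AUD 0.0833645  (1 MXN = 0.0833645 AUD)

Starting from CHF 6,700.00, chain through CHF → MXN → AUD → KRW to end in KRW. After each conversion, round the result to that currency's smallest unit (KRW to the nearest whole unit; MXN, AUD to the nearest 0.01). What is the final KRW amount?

CHF 6,700.00 × 18.1459 = MXN 121,577.53
MXN 121,577.53 × 0.0833645 = AUD 10,135.25
AUD 10,135.25 × 910.511 = KRW 9,228,257

KRW 9,228,257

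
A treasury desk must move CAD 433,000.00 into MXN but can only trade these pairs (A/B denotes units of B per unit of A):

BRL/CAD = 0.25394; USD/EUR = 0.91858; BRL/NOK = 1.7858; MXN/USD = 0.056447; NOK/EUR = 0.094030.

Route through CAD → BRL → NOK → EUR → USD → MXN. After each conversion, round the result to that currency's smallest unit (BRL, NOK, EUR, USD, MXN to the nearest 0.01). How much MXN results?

CAD 433,000.00 ÷ 0.25394 = BRL 1,705,127.20
BRL 1,705,127.20 × 1.7858 = NOK 3,045,016.15
NOK 3,045,016.15 × 0.094030 = EUR 286,322.87
EUR 286,322.87 ÷ 0.91858 = USD 311,701.62
USD 311,701.62 ÷ 0.056447 = MXN 5,522,022.78

MXN 5,522,022.78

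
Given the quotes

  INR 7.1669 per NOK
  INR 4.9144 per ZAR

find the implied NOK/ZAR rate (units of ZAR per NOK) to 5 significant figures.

1 NOK × 7.1669 = 7.1669 INR
7.1669 INR ÷ 4.9144 = 1.45835 ZAR

NOK/ZAR = 1.4583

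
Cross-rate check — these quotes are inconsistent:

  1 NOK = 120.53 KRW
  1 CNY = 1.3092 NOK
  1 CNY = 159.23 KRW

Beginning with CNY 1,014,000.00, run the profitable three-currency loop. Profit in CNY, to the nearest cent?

Profit: CNY 9,202.75

Profitable loop is CNY → KRW → NOK → CNY:
CNY 1,014,000.00 × 159.23 = KRW 161,459,220
KRW 161,459,220 ÷ 120.53 = NOK 1,339,577.03
NOK 1,339,577.03 ÷ 1.3092 = CNY 1,023,202.75
Profit = CNY 1,023,202.75 − CNY 1,014,000.00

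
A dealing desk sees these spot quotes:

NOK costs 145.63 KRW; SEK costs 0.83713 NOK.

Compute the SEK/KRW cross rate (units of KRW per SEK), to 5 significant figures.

SEK/KRW = 121.91

1 SEK × 0.83713 = 0.83713 NOK
0.83713 NOK × 145.63 = 121.911 KRW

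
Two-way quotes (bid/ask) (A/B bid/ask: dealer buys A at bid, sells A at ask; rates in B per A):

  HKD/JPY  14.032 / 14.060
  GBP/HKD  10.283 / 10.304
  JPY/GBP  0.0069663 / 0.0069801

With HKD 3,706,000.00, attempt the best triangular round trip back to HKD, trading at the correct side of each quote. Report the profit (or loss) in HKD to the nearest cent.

Net profit: HKD 19,177.75

Best loop HKD → JPY → GBP → HKD:
HKD 3,706,000.00 × 14.032 (sell HKD at bid) = JPY 52,002,592
JPY 52,002,592 × 0.0069663 (sell JPY at bid) = GBP 362,265.66
GBP 362,265.66 × 10.283 (sell GBP at bid) = HKD 3,725,177.75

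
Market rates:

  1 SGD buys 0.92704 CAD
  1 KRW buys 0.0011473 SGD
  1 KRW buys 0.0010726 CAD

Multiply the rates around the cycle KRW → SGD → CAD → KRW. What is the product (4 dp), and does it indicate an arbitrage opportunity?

Around KRW → SGD → CAD → KRW: 1 × 0.0011473 × 0.92704 ÷ 0.0010726 = 0.991603
Product < 1; profitable direction is KRW → CAD → SGD → KRW.

0.9916 (arbitrage exists)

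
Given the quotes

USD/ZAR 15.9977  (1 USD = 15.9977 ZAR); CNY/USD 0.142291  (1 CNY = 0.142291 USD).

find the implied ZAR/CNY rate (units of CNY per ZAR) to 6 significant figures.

1 ZAR ÷ 15.9977 = 0.062509 USD
0.062509 USD ÷ 0.142291 = 0.439304 CNY

ZAR/CNY = 0.439304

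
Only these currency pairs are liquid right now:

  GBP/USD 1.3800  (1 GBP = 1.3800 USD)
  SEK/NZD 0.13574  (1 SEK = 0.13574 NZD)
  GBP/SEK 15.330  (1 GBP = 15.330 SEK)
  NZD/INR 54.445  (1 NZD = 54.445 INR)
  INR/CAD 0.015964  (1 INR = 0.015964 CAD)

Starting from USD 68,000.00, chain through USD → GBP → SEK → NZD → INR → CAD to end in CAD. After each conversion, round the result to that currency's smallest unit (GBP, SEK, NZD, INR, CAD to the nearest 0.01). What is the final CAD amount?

CAD 89,120.89

USD 68,000.00 ÷ 1.3800 = GBP 49,275.36
GBP 49,275.36 × 15.330 = SEK 755,391.27
SEK 755,391.27 × 0.13574 = NZD 102,536.81
NZD 102,536.81 × 54.445 = INR 5,582,616.62
INR 5,582,616.62 × 0.015964 = CAD 89,120.89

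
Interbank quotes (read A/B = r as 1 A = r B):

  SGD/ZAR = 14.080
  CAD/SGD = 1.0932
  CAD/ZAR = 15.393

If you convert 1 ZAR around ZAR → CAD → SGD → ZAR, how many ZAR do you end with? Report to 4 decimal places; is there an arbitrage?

1.0000 (no arbitrage)

Around ZAR → CAD → SGD → ZAR: 1 ÷ 15.393 × 1.0932 × 14.080 = 0.999952
Product ≈ 1 (deviation 0.005%, within rounding noise).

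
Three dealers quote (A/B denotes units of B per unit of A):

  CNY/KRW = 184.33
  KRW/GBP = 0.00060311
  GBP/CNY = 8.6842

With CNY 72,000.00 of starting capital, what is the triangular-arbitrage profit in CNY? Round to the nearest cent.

Profitable loop is CNY → GBP → KRW → CNY:
CNY 72,000.00 ÷ 8.6842 = GBP 8,290.92
GBP 8,290.92 ÷ 0.00060311 = KRW 13,746,944
KRW 13,746,944 ÷ 184.33 = CNY 74,577.90
Profit = CNY 74,577.90 − CNY 72,000.00

Profit: CNY 2,577.90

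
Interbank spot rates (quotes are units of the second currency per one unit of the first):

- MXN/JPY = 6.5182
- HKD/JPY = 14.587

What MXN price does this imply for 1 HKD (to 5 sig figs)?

1 HKD × 14.587 = 14.587 JPY
14.587 JPY ÷ 6.5182 = 2.23789 MXN

HKD/MXN = 2.2379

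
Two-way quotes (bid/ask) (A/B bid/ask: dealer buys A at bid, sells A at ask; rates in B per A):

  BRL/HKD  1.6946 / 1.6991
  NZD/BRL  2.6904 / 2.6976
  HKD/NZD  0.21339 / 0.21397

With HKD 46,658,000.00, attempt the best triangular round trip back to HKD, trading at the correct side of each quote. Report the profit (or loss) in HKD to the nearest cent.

Best loop HKD → BRL → NZD → HKD:
HKD 46,658,000.00 ÷ 1.6991 (buy BRL at ask) = BRL 27,460,420.22
BRL 27,460,420.22 ÷ 2.6976 (buy NZD at ask) = NZD 10,179,574.52
NZD 10,179,574.52 ÷ 0.21397 (buy HKD at ask) = HKD 47,574,774.59

Net profit: HKD 916,774.59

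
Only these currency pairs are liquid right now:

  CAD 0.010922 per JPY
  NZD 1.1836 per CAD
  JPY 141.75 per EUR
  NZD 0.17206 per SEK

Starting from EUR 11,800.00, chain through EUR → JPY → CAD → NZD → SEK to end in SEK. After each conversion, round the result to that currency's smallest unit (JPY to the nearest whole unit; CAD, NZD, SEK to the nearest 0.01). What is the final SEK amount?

EUR 11,800.00 × 141.75 = JPY 1,672,650
JPY 1,672,650 × 0.010922 = CAD 18,268.68
CAD 18,268.68 × 1.1836 = NZD 21,622.81
NZD 21,622.81 ÷ 0.17206 = SEK 125,670.17

SEK 125,670.17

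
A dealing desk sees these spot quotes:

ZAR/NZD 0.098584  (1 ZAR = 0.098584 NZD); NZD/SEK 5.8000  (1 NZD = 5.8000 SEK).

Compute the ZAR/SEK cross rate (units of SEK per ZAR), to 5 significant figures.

1 ZAR × 0.098584 = 0.098584 NZD
0.098584 NZD × 5.8000 = 0.571787 SEK

ZAR/SEK = 0.57179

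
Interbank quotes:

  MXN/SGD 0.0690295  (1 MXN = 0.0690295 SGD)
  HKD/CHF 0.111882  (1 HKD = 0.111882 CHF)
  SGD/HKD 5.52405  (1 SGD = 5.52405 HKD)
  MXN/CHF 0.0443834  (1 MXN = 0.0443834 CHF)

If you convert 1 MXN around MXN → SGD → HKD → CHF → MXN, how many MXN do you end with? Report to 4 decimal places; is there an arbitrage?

0.9612 (arbitrage exists)

Around MXN → SGD → HKD → CHF → MXN: 1 × 0.0690295 × 5.52405 × 0.111882 ÷ 0.0443834 = 0.961240
Product < 1; profitable direction is MXN → CHF → HKD → SGD → MXN.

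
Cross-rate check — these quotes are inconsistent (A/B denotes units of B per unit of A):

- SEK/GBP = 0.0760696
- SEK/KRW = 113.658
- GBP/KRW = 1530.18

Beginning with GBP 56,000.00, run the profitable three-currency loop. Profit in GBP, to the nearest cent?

Profit: GBP 1,351.09

Profitable loop is GBP → KRW → SEK → GBP:
GBP 56,000.00 × 1530.18 = KRW 85,690,080
KRW 85,690,080 ÷ 113.658 = SEK 753,929.16
SEK 753,929.16 × 0.0760696 = GBP 57,351.09
Profit = GBP 57,351.09 − GBP 56,000.00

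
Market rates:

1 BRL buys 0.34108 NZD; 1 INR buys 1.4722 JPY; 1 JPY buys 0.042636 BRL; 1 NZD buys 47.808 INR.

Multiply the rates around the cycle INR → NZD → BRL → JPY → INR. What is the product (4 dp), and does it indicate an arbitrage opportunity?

Around INR → NZD → BRL → JPY → INR: 1 ÷ 47.808 ÷ 0.34108 ÷ 0.042636 ÷ 1.4722 = 0.977012
Product < 1; profitable direction is INR → JPY → BRL → NZD → INR.

0.9770 (arbitrage exists)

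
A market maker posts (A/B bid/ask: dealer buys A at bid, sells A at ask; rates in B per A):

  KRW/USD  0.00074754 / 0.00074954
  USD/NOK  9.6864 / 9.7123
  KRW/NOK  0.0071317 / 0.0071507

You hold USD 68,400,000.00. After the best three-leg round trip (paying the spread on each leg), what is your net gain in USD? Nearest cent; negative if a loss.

Best loop USD → NOK → KRW → USD:
USD 68,400,000.00 × 9.6864 (sell USD at bid) = NOK 662,549,760.00
NOK 662,549,760.00 ÷ 0.0071507 (buy KRW at ask) = KRW 92,655,230,956
KRW 92,655,230,956 × 0.00074754 (sell KRW at bid) = USD 69,263,491.35

Net profit: USD 863,491.35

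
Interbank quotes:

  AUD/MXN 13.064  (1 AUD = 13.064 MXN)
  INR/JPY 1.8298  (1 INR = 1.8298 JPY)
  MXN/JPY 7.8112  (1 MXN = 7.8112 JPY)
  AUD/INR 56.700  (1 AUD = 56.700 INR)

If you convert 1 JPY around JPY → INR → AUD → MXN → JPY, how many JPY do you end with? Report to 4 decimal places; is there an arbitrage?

0.9836 (arbitrage exists)

Around JPY → INR → AUD → MXN → JPY: 1 ÷ 1.8298 ÷ 56.700 × 13.064 × 7.8112 = 0.983574
Product < 1; profitable direction is JPY → MXN → AUD → INR → JPY.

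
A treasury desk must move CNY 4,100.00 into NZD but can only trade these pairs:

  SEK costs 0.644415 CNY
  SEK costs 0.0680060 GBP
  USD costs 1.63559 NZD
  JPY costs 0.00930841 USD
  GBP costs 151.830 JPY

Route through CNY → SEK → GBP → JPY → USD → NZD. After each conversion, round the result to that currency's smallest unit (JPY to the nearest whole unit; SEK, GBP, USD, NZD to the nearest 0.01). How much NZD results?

NZD 1,000.18

CNY 4,100.00 ÷ 0.644415 = SEK 6,362.36
SEK 6,362.36 × 0.0680060 = GBP 432.68
GBP 432.68 × 151.830 = JPY 65,694
JPY 65,694 × 0.00930841 = USD 611.51
USD 611.51 × 1.63559 = NZD 1,000.18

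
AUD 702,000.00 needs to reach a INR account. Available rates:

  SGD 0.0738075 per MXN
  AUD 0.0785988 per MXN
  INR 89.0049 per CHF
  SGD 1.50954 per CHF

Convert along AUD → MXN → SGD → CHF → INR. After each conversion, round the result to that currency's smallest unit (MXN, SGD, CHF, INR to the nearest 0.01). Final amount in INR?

AUD 702,000.00 ÷ 0.0785988 = MXN 8,931,434.07
MXN 8,931,434.07 × 0.0738075 = SGD 659,206.82
SGD 659,206.82 ÷ 1.50954 = CHF 436,693.84
CHF 436,693.84 × 89.0049 = INR 38,867,891.56

INR 38,867,891.56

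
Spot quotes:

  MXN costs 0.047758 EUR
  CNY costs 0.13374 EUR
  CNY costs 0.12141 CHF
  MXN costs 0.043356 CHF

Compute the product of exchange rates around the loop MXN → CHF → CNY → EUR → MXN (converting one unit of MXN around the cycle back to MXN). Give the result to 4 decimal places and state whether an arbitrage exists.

1.0000 (no arbitrage)

Around MXN → CHF → CNY → EUR → MXN: 1 × 0.043356 ÷ 0.12141 × 0.13374 ÷ 0.047758 = 1.000023
Product ≈ 1 (deviation 0.002%, within rounding noise).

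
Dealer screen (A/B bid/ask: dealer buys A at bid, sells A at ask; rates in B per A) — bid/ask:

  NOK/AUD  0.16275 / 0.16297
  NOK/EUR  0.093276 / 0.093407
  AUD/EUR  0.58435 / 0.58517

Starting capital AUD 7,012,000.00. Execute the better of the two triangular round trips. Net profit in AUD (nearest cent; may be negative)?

Net profit: AUD 127,314.75

Best loop AUD → EUR → NOK → AUD:
AUD 7,012,000.00 × 0.58435 (sell AUD at bid) = EUR 4,097,462.20
EUR 4,097,462.20 ÷ 0.093407 (buy NOK at ask) = NOK 43,866,757.31
NOK 43,866,757.31 × 0.16275 (sell NOK at bid) = AUD 7,139,314.75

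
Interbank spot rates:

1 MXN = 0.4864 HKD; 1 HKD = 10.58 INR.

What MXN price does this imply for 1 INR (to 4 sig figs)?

INR/MXN = 0.1943

1 INR ÷ 10.58 = 0.094518 HKD
0.094518 HKD ÷ 0.4864 = 0.194321 MXN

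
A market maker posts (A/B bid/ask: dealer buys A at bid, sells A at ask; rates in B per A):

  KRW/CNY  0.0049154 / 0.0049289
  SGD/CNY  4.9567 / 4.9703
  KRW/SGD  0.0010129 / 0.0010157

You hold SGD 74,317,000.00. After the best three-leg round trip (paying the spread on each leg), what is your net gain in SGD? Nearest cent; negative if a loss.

Net profit: SGD 1,383,259.52

Best loop SGD → CNY → KRW → SGD:
SGD 74,317,000.00 × 4.9567 (sell SGD at bid) = CNY 368,367,073.90
CNY 368,367,073.90 ÷ 0.0049289 (buy KRW at ask) = KRW 74,736,163,018
KRW 74,736,163,018 × 0.0010129 (sell KRW at bid) = SGD 75,700,259.52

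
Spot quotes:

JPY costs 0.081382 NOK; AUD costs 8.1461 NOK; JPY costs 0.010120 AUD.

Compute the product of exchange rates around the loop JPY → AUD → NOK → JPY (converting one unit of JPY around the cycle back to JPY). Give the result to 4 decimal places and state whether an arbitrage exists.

1.0130 (arbitrage exists)

Around JPY → AUD → NOK → JPY: 1 × 0.010120 × 8.1461 ÷ 0.081382 = 1.012982
Product > 1; profitable direction is JPY → AUD → NOK → JPY.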